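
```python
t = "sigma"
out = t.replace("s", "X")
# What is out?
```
Trace:
  t='sigma'
  t='sigma', out='Xigma'

Final answer: 'Xigma'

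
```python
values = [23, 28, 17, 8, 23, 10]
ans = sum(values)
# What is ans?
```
Trace:
  values=[23, 28, 17, 8, 23, 10]
  values=[23, 28, 17, 8, 23, 10], ans=109

Final answer: 109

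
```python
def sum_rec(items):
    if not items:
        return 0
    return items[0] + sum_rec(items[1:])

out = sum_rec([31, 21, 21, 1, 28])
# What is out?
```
Call trace:
sum_rec(items=[31, 21, 21, 1, 28])
  sum_rec(items=[21, 21, 1, 28])
    sum_rec(items=[21, 1, 28])
      sum_rec(items=[1, 28])
        sum_rec(items=[28])
          sum_rec(items=[])
          -> return 0
        -> return 28
      -> return 29
    -> return 50
  -> return 71
-> return 102

Final answer: 102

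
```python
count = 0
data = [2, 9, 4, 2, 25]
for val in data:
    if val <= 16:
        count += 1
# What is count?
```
Trace:
  count=0
  count=1, val=2
  count=2, val=9
  count=3, val=4
  count=4, val=2
  count=4, val=25

Final answer: 4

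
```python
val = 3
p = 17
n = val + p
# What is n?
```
Trace:
  val=3
  val=3, p=17
  val=3, p=17, n=20

Final answer: 20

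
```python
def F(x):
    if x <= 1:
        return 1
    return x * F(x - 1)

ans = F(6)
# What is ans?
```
Call trace:
F(x=6)
  F(x=5)
    F(x=4)
      F(x=3)
        F(x=2)
          F(x=1)
          -> return 1
        -> return 2
      -> return 6
    -> return 24
  -> return 120
-> return 720

Final answer: 720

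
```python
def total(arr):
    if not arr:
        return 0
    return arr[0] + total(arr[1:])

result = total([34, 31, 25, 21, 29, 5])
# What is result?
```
Call trace:
total(arr=[34, 31, 25, 21, 29, 5])
  total(arr=[31, 25, 21, 29, 5])
    total(arr=[25, 21, 29, 5])
      total(arr=[21, 29, 5])
        total(arr=[29, 5])
          total(arr=[5])
            total(arr=[])
            -> return 0
          -> return 5
        -> return 34
      -> return 55
    -> return 80
  -> return 111
-> return 145

Final answer: 145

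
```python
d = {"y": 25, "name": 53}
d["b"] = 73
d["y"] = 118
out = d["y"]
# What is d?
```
Trace:
  d={'y': 25, 'name': 53}
  d={'y': 25, 'name': 53, 'b': 73}
  d={'y': 118, 'name': 53, 'b': 73}
  d={'y': 118, 'name': 53, 'b': 73}, out=118

Final answer: {'y': 118, 'name': 53, 'b': 73}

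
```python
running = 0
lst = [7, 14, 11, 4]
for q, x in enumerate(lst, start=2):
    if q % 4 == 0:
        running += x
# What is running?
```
Trace:
  running=0
  running=0, q=2, x=7
  running=0, q=3, x=14
  running=11, q=4, x=11
  running=11, q=5, x=4

Final answer: 11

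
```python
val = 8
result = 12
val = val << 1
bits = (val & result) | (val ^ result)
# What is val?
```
Trace:
  val=8
  val=8, result=12
  val=16, result=12
  val=16, result=12, bits=28

Final answer: 16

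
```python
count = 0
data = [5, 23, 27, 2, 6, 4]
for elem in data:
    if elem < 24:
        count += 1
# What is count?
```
Trace:
  count=0
  count=1, elem=5
  count=2, elem=23
  count=2, elem=27
  count=3, elem=2
  count=4, elem=6
  count=5, elem=4

Final answer: 5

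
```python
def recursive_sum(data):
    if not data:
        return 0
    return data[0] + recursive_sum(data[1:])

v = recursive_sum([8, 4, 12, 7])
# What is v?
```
Call trace:
recursive_sum(data=[8, 4, 12, 7])
  recursive_sum(data=[4, 12, 7])
    recursive_sum(data=[12, 7])
      recursive_sum(data=[7])
        recursive_sum(data=[])
        -> return 0
      -> return 7
    -> return 19
  -> return 23
-> return 31

Final answer: 31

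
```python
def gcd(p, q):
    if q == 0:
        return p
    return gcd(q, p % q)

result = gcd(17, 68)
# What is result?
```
Call trace:
gcd(p=17, q=68)
  gcd(p=68, q=17)
    gcd(p=17, q=0)
    -> return 17
  -> return 17
-> return 17

Final answer: 17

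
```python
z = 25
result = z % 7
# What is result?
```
Trace:
  z=25
  z=25, result=4

Final answer: 4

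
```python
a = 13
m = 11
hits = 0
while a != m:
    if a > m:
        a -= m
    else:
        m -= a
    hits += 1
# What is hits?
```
Trace:
  a=13
  a=13, m=11
  a=13, m=11, hits=0
  a=2, m=11, hits=1
  a=2, m=9, hits=2
  a=2, m=7, hits=3
  a=2, m=5, hits=4
  a=2, m=3, hits=5
  a=2, m=1, hits=6
  a=1, m=1, hits=7

Final answer: 7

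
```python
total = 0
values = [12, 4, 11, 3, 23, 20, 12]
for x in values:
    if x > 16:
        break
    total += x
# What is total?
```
Trace:
  total=0
  total=12, x=12
  total=16, x=4
  total=27, x=11
  total=30, x=3
  total=30, x=23

Final answer: 30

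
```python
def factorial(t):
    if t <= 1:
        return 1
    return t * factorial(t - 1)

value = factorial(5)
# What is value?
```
Call trace:
factorial(t=5)
  factorial(t=4)
    factorial(t=3)
      factorial(t=2)
        factorial(t=1)
        -> return 1
      -> return 2
    -> return 6
  -> return 24
-> return 120

Final answer: 120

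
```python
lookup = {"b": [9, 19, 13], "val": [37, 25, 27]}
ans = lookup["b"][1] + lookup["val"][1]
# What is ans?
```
Trace:
  lookup={'b': [9, 19, 13], 'val': [37, 25, 27]}
  lookup={'b': [9, 19, 13], 'val': [37, 25, 27]}, ans=44

Final answer: 44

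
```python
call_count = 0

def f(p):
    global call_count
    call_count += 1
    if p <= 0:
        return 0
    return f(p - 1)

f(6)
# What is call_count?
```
Call trace:
f(p=6)
  f(p=5)
    f(p=4)
      f(p=3)
        f(p=2)
          f(p=1)
            f(p=0)
            -> return 0
          -> return 0
        -> return 0
      -> return 0
    -> return 0
  -> return 0
-> return 0

call_count is incremented once per call. f is entered once for each p = 6, 5, 4, 3, 2, 1, 0 (the p <= 0 call returns without recursing), i.e. 6 + 1 calls.
call_count = 7

Final answer: 7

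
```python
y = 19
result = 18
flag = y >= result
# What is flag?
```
Trace:
  y=19
  y=19, result=18
  y=19, result=18, flag=True

Final answer: True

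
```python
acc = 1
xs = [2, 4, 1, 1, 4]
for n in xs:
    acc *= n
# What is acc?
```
Trace:
  acc=1
  acc=2, n=2
  acc=8, n=4
  acc=8, n=1
  acc=8, n=1
  acc=32, n=4

Final answer: 32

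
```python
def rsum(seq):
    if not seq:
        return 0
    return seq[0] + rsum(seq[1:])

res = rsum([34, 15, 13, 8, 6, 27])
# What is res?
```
Call trace:
rsum(seq=[34, 15, 13, 8, 6, 27])
  rsum(seq=[15, 13, 8, 6, 27])
    rsum(seq=[13, 8, 6, 27])
      rsum(seq=[8, 6, 27])
        rsum(seq=[6, 27])
          rsum(seq=[27])
            rsum(seq=[])
            -> return 0
          -> return 27
        -> return 33
      -> return 41
    -> return 54
  -> return 69
-> return 103

Final answer: 103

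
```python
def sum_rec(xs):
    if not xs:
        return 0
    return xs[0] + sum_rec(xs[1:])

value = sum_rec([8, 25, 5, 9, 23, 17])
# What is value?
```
Call trace:
sum_rec(xs=[8, 25, 5, 9, 23, 17])
  sum_rec(xs=[25, 5, 9, 23, 17])
    sum_rec(xs=[5, 9, 23, 17])
      sum_rec(xs=[9, 23, 17])
        sum_rec(xs=[23, 17])
          sum_rec(xs=[17])
            sum_rec(xs=[])
            -> return 0
          -> return 17
        -> return 40
      -> return 49
    -> return 54
  -> return 79
-> return 87

Final answer: 87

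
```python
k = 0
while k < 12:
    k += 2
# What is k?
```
Trace:
  k=0
  k=2
  k=4
  k=6
  k=8
  k=10
  k=12

Final answer: 12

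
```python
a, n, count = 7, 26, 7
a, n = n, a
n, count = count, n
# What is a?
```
Trace:
  a=7, n=26, count=7
  a=26, n=7, count=7
  a=26, n=7, count=7

Final answer: 26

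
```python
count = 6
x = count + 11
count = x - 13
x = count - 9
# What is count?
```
Trace:
  count=6
  count=6, x=17
  count=4, x=17
  count=4, x=-5

Final answer: 4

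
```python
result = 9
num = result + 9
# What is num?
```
Trace:
  result=9
  result=9, num=18

Final answer: 18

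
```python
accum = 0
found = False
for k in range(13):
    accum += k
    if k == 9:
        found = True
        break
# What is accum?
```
Trace:
  accum=0
  accum=0, found=False
  accum=0, found=False, k=0
  accum=1, found=False, k=1
  accum=3, found=False, k=2
  accum=6, found=False, k=3
  accum=10, found=False, k=4
  accum=15, found=False, k=5
  accum=21, found=False, k=6
  accum=28, found=False, k=7
  accum=36, found=False, k=8
  accum=45, found=True, k=9

Final answer: 45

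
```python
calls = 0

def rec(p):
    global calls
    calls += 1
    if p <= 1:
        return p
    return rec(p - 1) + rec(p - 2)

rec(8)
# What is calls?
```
Call trace (a repeated sub-call is expanded the first time; later identical calls just restate its return value):
rec(p=8)
  rec(p=7)
    rec(p=6)
      rec(p=5)
        rec(p=4)
          rec(p=3)
            rec(p=2)
              rec(p=1)
              -> return 1
              rec(p=0)
              -> return 0
            -> return 1
            rec(p=1)
            -> return 1
          -> return 2
          rec(p=2) -> return 1  (same call as traced above)
        -> return 3
        rec(p=3) -> return 2  (same call as traced above)
      -> return 5
      rec(p=4) -> return 3  (same call as traced above)
    -> return 8
    rec(p=5) -> return 5  (same call as traced above)
  -> return 13
  rec(p=6) -> return 8  (same call as traced above)
-> return 21

calls is incremented once per call, so count the calls in each subtree. Let C(p) = number of calls made by rec(p).
C(0) = C(1) = 1 (base case, no recursion); C(p) = 1 + C(p - 1) + C(p - 2) otherwise.
C(2) = 1 + C(1) + C(0) = 1 + 1 + 1 = 3
C(3) = 1 + C(2) + C(1) = 1 + 3 + 1 = 5
C(4) = 1 + C(3) + C(2) = 1 + 5 + 3 = 9
C(5) = 1 + C(4) + C(3) = 1 + 9 + 5 = 15
C(6) = 1 + C(5) + C(4) = 1 + 15 + 9 = 25
C(7) = 1 + C(6) + C(5) = 1 + 25 + 15 = 41
C(8) = 1 + C(7) + C(6) = 1 + 41 + 25 = 67
calls = C(8) = 67

Final answer: 67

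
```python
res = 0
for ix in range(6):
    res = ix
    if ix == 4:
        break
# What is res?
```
Trace:
  res=0
  res=0, ix=0
  res=1, ix=1
  res=2, ix=2
  res=3, ix=3
  res=4, ix=4

Final answer: 4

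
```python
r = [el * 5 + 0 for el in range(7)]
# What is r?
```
Trace:
  el=0
  el=1
  el=2
  el=3
  el=4
  el=5
  el=6
  r=[0, 5, 10, 15, 20, 25, 30]

Final answer: [0, 5, 10, 15, 20, 25, 30]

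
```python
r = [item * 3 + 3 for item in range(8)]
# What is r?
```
Trace:
  item=0
  item=1
  item=2
  item=3
  item=4
  item=5
  item=6
  item=7
  r=[3, 6, 9, 12, 15, 18, 21, 24]

Final answer: [3, 6, 9, 12, 15, 18, 21, 24]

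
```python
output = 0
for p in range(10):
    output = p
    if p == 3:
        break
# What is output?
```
Trace:
  output=0
  output=0, p=0
  output=1, p=1
  output=2, p=2
  output=3, p=3

Final answer: 3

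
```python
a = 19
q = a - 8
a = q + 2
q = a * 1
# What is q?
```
Trace:
  a=19
  a=19, q=11
  a=13, q=11
  a=13, q=13

Final answer: 13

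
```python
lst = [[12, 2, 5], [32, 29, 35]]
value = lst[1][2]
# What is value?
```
Trace:
  lst=[[12, 2, 5], [32, 29, 35]]
  lst=[[12, 2, 5], [32, 29, 35]], value=35

Final answer: 35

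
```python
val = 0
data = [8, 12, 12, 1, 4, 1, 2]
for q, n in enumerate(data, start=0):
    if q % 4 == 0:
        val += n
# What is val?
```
Trace:
  val=0
  val=8, q=0, n=8
  val=8, q=1, n=12
  val=8, q=2, n=12
  val=8, q=3, n=1
  val=12, q=4, n=4
  val=12, q=5, n=1
  val=12, q=6, n=2

Final answer: 12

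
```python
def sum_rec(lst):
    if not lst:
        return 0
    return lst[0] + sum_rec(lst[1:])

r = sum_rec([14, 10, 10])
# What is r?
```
Call trace:
sum_rec(lst=[14, 10, 10])
  sum_rec(lst=[10, 10])
    sum_rec(lst=[10])
      sum_rec(lst=[])
      -> return 0
    -> return 10
  -> return 20
-> return 34

Final answer: 34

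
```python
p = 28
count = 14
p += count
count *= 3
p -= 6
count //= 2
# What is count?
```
Trace:
  p=28
  p=28, count=14
  p=42, count=14
  p=42, count=42
  p=36, count=42
  p=36, count=21

Final answer: 21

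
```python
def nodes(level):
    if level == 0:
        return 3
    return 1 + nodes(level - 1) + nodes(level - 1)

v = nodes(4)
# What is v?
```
Call trace (a repeated sub-call is expanded the first time; later identical calls just restate its return value):
nodes(level=4)
  nodes(level=3)
    nodes(level=2)
      nodes(level=1)
        nodes(level=0)
        -> return 3
        nodes(level=0)
        -> return 3
      -> return 7
      nodes(level=1) -> return 7  (same call as traced above)
    -> return 15
    nodes(level=2) -> return 15  (same call as traced above)
  -> return 31
  nodes(level=3) -> return 31  (same call as traced above)
-> return 63

Final answer: 63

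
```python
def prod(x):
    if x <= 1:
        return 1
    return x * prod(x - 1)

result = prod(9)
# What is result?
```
Call trace:
prod(x=9)
  prod(x=8)
    prod(x=7)
      prod(x=6)
        prod(x=5)
          prod(x=4)
            prod(x=3)
              prod(x=2)
                prod(x=1)
                -> return 1
              -> return 2
            -> return 6
          -> return 24
        -> return 120
      -> return 720
    -> return 5040
  -> return 40320
-> return 362880

Final answer: 362880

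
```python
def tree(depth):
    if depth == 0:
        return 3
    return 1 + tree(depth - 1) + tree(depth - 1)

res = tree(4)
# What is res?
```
Call trace (a repeated sub-call is expanded the first time; later identical calls just restate its return value):
tree(depth=4)
  tree(depth=3)
    tree(depth=2)
      tree(depth=1)
        tree(depth=0)
        -> return 3
        tree(depth=0)
        -> return 3
      -> return 7
      tree(depth=1) -> return 7  (same call as traced above)
    -> return 15
    tree(depth=2) -> return 15  (same call as traced above)
  -> return 31
  tree(depth=3) -> return 31  (same call as traced above)
-> return 63

Final answer: 63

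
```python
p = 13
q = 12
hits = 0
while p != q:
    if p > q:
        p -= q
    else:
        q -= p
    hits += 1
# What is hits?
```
Trace:
  p=13
  p=13, q=12
  p=13, q=12, hits=0
  p=1, q=12, hits=1
  p=1, q=11, hits=2
  p=1, q=10, hits=3
  p=1, q=9, hits=4
  p=1, q=8, hits=5
  p=1, q=7, hits=6
  p=1, q=6, hits=7
  p=1, q=5, hits=8
  p=1, q=4, hits=9
  p=1, q=3, hits=10
  p=1, q=2, hits=11
  p=1, q=1, hits=12

Final answer: 12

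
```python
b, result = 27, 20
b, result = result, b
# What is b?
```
Trace:
  b=27, result=20
  b=20, result=27

Final answer: 20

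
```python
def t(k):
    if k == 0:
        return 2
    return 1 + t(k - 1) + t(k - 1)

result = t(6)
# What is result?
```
Call trace (a repeated sub-call is expanded the first time; later identical calls just restate its return value):
t(k=6)
  t(k=5)
    t(k=4)
      t(k=3)
        t(k=2)
          t(k=1)
            t(k=0)
            -> return 2
            t(k=0)
            -> return 2
          -> return 5
          t(k=1) -> return 5  (same call as traced above)
        -> return 11
        t(k=2) -> return 11  (same call as traced above)
      -> return 23
      t(k=3) -> return 23  (same call as traced above)
    -> return 47
    t(k=4) -> return 47  (same call as traced above)
  -> return 95
  t(k=5) -> return 95  (same call as traced above)
-> return 191

Final answer: 191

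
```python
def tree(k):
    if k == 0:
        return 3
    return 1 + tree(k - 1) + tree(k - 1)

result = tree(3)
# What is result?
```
Call trace (a repeated sub-call is expanded the first time; later identical calls just restate its return value):
tree(k=3)
  tree(k=2)
    tree(k=1)
      tree(k=0)
      -> return 3
      tree(k=0)
      -> return 3
    -> return 7
    tree(k=1) -> return 7  (same call as traced above)
  -> return 15
  tree(k=2) -> return 15  (same call as traced above)
-> return 31

Final answer: 31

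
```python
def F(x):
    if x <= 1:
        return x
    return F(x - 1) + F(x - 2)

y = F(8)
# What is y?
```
Call trace (a repeated sub-call is expanded the first time; later identical calls just restate its return value):
F(x=8)
  F(x=7)
    F(x=6)
      F(x=5)
        F(x=4)
          F(x=3)
            F(x=2)
              F(x=1)
              -> return 1
              F(x=0)
              -> return 0
            -> return 1
            F(x=1)
            -> return 1
          -> return 2
          F(x=2) -> return 1  (same call as traced above)
        -> return 3
        F(x=3) -> return 2  (same call as traced above)
      -> return 5
      F(x=4) -> return 3  (same call as traced above)
    -> return 8
    F(x=5) -> return 5  (same call as traced above)
  -> return 13
  F(x=6) -> return 8  (same call as traced above)
-> return 21

Final answer: 21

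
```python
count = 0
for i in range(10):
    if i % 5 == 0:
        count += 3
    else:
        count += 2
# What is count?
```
Trace:
  count=0
  count=3, i=0
  count=5, i=1
  count=7, i=2
  count=9, i=3
  count=11, i=4
  count=14, i=5
  count=16, i=6
  count=18, i=7
  count=20, i=8
  count=22, i=9

Final answer: 22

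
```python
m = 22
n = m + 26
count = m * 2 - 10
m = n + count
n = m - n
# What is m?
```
Trace:
  m=22
  m=22, n=48
  m=22, n=48, count=34
  m=82, n=48, count=34
  m=82, n=34, count=34

Final answer: 82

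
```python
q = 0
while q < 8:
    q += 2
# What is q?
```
Trace:
  q=0
  q=2
  q=4
  q=6
  q=8

Final answer: 8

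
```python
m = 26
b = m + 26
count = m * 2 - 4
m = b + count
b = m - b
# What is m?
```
Trace:
  m=26
  m=26, b=52
  m=26, b=52, count=48
  m=100, b=52, count=48
  m=100, b=48, count=48

Final answer: 100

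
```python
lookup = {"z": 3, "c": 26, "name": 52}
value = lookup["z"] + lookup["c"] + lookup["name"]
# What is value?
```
Trace:
  lookup={'z': 3, 'c': 26, 'name': 52}
  lookup={'z': 3, 'c': 26, 'name': 52}, value=81

Final answer: 81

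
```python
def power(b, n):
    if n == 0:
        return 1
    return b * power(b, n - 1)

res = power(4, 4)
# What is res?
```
Call trace:
power(b=4, n=4)
  power(b=4, n=3)
    power(b=4, n=2)
      power(b=4, n=1)
        power(b=4, n=0)
        -> return 1
      -> return 4
    -> return 16
  -> return 64
-> return 256

Final answer: 256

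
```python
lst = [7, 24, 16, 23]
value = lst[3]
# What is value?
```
Trace:
  lst=[7, 24, 16, 23]
  lst=[7, 24, 16, 23], value=23

Final answer: 23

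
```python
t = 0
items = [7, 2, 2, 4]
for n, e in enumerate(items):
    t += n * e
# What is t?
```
Trace:
  t=0
  t=0, n=0, e=7
  t=2, n=1, e=2
  t=6, n=2, e=2
  t=18, n=3, e=4

Final answer: 18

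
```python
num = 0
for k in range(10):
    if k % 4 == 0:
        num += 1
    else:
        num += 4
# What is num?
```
Trace:
  num=0
  num=1, k=0
  num=5, k=1
  num=9, k=2
  num=13, k=3
  num=14, k=4
  num=18, k=5
  num=22, k=6
  num=26, k=7
  num=27, k=8
  num=31, k=9

Final answer: 31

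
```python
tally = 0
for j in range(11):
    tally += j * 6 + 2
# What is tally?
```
Trace:
  tally=0
  tally=2, j=0
  tally=10, j=1
  tally=24, j=2
  tally=44, j=3
  tally=70, j=4
  tally=102, j=5
  tally=140, j=6
  tally=184, j=7
  tally=234, j=8
  tally=290, j=9
  tally=352, j=10

Final answer: 352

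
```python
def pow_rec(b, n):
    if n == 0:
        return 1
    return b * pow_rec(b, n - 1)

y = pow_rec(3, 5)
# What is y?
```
Call trace:
pow_rec(b=3, n=5)
  pow_rec(b=3, n=4)
    pow_rec(b=3, n=3)
      pow_rec(b=3, n=2)
        pow_rec(b=3, n=1)
          pow_rec(b=3, n=0)
          -> return 1
        -> return 3
      -> return 9
    -> return 27
  -> return 81
-> return 243

Final answer: 243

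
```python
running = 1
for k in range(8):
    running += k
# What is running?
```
Trace:
  running=1
  running=1, k=0
  running=2, k=1
  running=4, k=2
  running=7, k=3
  running=11, k=4
  running=16, k=5
  running=22, k=6
  running=29, k=7

Final answer: 29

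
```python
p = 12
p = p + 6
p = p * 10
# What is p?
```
Trace:
  p=12
  p=18
  p=180

Final answer: 180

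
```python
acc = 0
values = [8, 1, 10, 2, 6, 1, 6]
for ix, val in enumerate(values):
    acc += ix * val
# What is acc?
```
Trace:
  acc=0
  acc=0, ix=0, val=8
  acc=1, ix=1, val=1
  acc=21, ix=2, val=10
  acc=27, ix=3, val=2
  acc=51, ix=4, val=6
  acc=56, ix=5, val=1
  acc=92, ix=6, val=6

Final answer: 92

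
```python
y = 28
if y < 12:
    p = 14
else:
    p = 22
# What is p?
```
Trace:
  y=28
  y=28, p=22

Final answer: 22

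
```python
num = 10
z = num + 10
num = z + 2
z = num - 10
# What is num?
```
Trace:
  num=10
  num=10, z=20
  num=22, z=20
  num=22, z=12

Final answer: 22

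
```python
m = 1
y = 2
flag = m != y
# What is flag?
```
Trace:
  m=1
  m=1, y=2
  m=1, y=2, flag=True

Final answer: True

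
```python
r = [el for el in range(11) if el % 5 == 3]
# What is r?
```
Trace:
  el=0
  el=1
  el=2
  el=3
  el=4
  el=5
  el=6
  el=7
  el=8
  el=9
  el=10
  r=[3, 8]

Final answer: [3, 8]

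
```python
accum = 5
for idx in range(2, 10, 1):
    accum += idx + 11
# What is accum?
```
Trace:
  accum=5
  accum=18, idx=2
  accum=32, idx=3
  accum=47, idx=4
  accum=63, idx=5
  accum=80, idx=6
  accum=98, idx=7
  accum=117, idx=8
  accum=137, idx=9

Final answer: 137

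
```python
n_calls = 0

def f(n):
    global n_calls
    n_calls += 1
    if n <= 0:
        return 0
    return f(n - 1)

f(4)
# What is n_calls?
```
Call trace:
f(n=4)
  f(n=3)
    f(n=2)
      f(n=1)
        f(n=0)
        -> return 0
      -> return 0
    -> return 0
  -> return 0
-> return 0

n_calls is incremented once per call. f is entered once for each n = 4, 3, 2, 1, 0 (the n <= 0 call returns without recursing), i.e. 4 + 1 calls.
n_calls = 5

Final answer: 5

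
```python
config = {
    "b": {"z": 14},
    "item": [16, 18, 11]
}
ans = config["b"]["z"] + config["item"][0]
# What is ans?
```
Trace:
  config={'b': {'z': 14}, 'item': [16, 18, 11]}
  config={'b': {'z': 14}, 'item': [16, 18, 11]}, ans=30

Final answer: 30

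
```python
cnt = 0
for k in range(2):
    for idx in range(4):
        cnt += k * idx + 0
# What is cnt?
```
Trace:
  cnt=0
  cnt=0, k=0, idx=0
  cnt=0, k=0, idx=1
  cnt=0, k=0, idx=2
  cnt=0, k=0, idx=3
  cnt=0, k=1, idx=0
  cnt=1, k=1, idx=1
  cnt=3, k=1, idx=2
  cnt=6, k=1, idx=3

Final answer: 6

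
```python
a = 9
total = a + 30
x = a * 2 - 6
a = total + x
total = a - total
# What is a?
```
Trace:
  a=9
  a=9, total=39
  a=9, total=39, x=12
  a=51, total=39, x=12
  a=51, total=12, x=12

Final answer: 51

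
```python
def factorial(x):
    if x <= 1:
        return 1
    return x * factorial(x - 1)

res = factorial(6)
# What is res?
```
Call trace:
factorial(x=6)
  factorial(x=5)
    factorial(x=4)
      factorial(x=3)
        factorial(x=2)
          factorial(x=1)
          -> return 1
        -> return 2
      -> return 6
    -> return 24
  -> return 120
-> return 720

Final answer: 720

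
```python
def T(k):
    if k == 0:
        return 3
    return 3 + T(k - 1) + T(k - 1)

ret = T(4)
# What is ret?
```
Call trace (a repeated sub-call is expanded the first time; later identical calls just restate its return value):
T(k=4)
  T(k=3)
    T(k=2)
      T(k=1)
        T(k=0)
        -> return 3
        T(k=0)
        -> return 3
      -> return 9
      T(k=1) -> return 9  (same call as traced above)
    -> return 21
    T(k=2) -> return 21  (same call as traced above)
  -> return 45
  T(k=3) -> return 45  (same call as traced above)
-> return 93

Final answer: 93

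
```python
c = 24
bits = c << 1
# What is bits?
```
Trace:
  c=24
  c=24, bits=48

Final answer: 48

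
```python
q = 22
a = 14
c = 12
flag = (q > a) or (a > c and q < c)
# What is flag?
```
Trace:
  q=22
  q=22, a=14
  q=22, a=14, c=12
  q=22, a=14, c=12, flag=True

Final answer: True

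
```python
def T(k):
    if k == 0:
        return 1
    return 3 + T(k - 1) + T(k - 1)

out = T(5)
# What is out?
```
Call trace (a repeated sub-call is expanded the first time; later identical calls just restate its return value):
T(k=5)
  T(k=4)
    T(k=3)
      T(k=2)
        T(k=1)
          T(k=0)
          -> return 1
          T(k=0)
          -> return 1
        -> return 5
        T(k=1) -> return 5  (same call as traced above)
      -> return 13
      T(k=2) -> return 13  (same call as traced above)
    -> return 29
    T(k=3) -> return 29  (same call as traced above)
  -> return 61
  T(k=4) -> return 61  (same call as traced above)
-> return 125

Final answer: 125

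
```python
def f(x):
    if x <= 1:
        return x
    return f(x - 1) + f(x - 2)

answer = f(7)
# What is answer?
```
Call trace (a repeated sub-call is expanded the first time; later identical calls just restate its return value):
f(x=7)
  f(x=6)
    f(x=5)
      f(x=4)
        f(x=3)
          f(x=2)
            f(x=1)
            -> return 1
            f(x=0)
            -> return 0
          -> return 1
          f(x=1)
          -> return 1
        -> return 2
        f(x=2) -> return 1  (same call as traced above)
      -> return 3
      f(x=3) -> return 2  (same call as traced above)
    -> return 5
    f(x=4) -> return 3  (same call as traced above)
  -> return 8
  f(x=5) -> return 5  (same call as traced above)
-> return 13

Final answer: 13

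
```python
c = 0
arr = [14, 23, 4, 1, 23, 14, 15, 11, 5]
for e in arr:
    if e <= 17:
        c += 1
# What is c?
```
Trace:
  c=0
  c=1, e=14
  c=1, e=23
  c=2, e=4
  c=3, e=1
  c=3, e=23
  c=4, e=14
  c=5, e=15
  c=6, e=11
  c=7, e=5

Final answer: 7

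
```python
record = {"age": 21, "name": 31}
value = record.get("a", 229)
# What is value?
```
Trace:
  record={'age': 21, 'name': 31}
  record={'age': 21, 'name': 31}, value=229

Final answer: 229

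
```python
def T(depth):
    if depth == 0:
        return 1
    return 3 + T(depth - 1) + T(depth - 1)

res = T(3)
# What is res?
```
Call trace (a repeated sub-call is expanded the first time; later identical calls just restate its return value):
T(depth=3)
  T(depth=2)
    T(depth=1)
      T(depth=0)
      -> return 1
      T(depth=0)
      -> return 1
    -> return 5
    T(depth=1) -> return 5  (same call as traced above)
  -> return 13
  T(depth=2) -> return 13  (same call as traced above)
-> return 29

Final answer: 29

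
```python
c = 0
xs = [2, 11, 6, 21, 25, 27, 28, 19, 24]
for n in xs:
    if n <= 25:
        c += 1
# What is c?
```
Trace:
  c=0
  c=1, n=2
  c=2, n=11
  c=3, n=6
  c=4, n=21
  c=5, n=25
  c=5, n=27
  c=5, n=28
  c=6, n=19
  c=7, n=24

Final answer: 7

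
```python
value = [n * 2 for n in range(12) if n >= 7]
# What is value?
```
Trace:
  n=0
  n=1
  n=2
  n=3
  n=4
  n=5
  n=6
  n=7
  n=8
  n=9
  n=10
  n=11
  value=[14, 16, 18, 20, 22]

Final answer: [14, 16, 18, 20, 22]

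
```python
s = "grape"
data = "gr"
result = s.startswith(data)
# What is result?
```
Trace:
  s='grape'
  s='grape', data='gr'
  s='grape', data='gr', result=True

Final answer: True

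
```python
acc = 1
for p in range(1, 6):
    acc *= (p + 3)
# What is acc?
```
Trace:
  acc=1
  acc=4, p=1
  acc=20, p=2
  acc=120, p=3
  acc=840, p=4
  acc=6720, p=5

Final answer: 6720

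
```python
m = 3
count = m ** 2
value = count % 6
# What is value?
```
Trace:
  m=3
  m=3, count=9
  m=3, count=9, value=3

Final answer: 3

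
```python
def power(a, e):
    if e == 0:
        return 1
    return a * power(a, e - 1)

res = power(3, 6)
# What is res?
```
Call trace:
power(a=3, e=6)
  power(a=3, e=5)
    power(a=3, e=4)
      power(a=3, e=3)
        power(a=3, e=2)
          power(a=3, e=1)
            power(a=3, e=0)
            -> return 1
          -> return 3
        -> return 9
      -> return 27
    -> return 81
  -> return 243
-> return 729

Final answer: 729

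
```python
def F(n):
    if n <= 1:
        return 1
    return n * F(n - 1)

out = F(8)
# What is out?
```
Call trace:
F(n=8)
  F(n=7)
    F(n=6)
      F(n=5)
        F(n=4)
          F(n=3)
            F(n=2)
              F(n=1)
              -> return 1
            -> return 2
          -> return 6
        -> return 24
      -> return 120
    -> return 720
  -> return 5040
-> return 40320

Final answer: 40320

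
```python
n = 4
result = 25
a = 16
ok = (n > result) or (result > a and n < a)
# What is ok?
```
Trace:
  n=4
  n=4, result=25
  n=4, result=25, a=16
  n=4, result=25, a=16, ok=True

Final answer: True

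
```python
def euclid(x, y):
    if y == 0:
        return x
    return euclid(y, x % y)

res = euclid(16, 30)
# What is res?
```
Call trace:
euclid(x=16, y=30)
  euclid(x=30, y=16)
    euclid(x=16, y=14)
      euclid(x=14, y=2)
        euclid(x=2, y=0)
        -> return 2
      -> return 2
    -> return 2
  -> return 2
-> return 2

Final answer: 2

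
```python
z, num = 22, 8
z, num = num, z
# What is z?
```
Trace:
  z=22, num=8
  z=8, num=22

Final answer: 8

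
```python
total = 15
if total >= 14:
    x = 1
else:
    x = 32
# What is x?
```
Trace:
  total=15
  total=15, x=1

Final answer: 1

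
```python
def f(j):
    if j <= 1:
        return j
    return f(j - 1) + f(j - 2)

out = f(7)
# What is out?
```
Call trace (a repeated sub-call is expanded the first time; later identical calls just restate its return value):
f(j=7)
  f(j=6)
    f(j=5)
      f(j=4)
        f(j=3)
          f(j=2)
            f(j=1)
            -> return 1
            f(j=0)
            -> return 0
          -> return 1
          f(j=1)
          -> return 1
        -> return 2
        f(j=2) -> return 1  (same call as traced above)
      -> return 3
      f(j=3) -> return 2  (same call as traced above)
    -> return 5
    f(j=4) -> return 3  (same call as traced above)
  -> return 8
  f(j=5) -> return 5  (same call as traced above)
-> return 13

Final answer: 13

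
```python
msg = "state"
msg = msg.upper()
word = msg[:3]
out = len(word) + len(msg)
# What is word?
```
Trace:
  msg='state'
  msg='STATE'
  msg='STATE', word='STA'
  msg='STATE', word='STA', out=8

Final answer: 'STA'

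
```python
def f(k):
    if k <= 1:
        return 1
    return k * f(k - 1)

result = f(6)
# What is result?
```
Call trace:
f(k=6)
  f(k=5)
    f(k=4)
      f(k=3)
        f(k=2)
          f(k=1)
          -> return 1
        -> return 2
      -> return 6
    -> return 24
  -> return 120
-> return 720

Final answer: 720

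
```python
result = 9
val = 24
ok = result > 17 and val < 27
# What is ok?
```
Trace:
  result=9
  result=9, val=24
  result=9, val=24, ok=False

Final answer: False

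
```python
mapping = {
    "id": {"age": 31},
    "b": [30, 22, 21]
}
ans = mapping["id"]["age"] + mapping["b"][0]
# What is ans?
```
Trace:
  mapping={'id': {'age': 31}, 'b': [30, 22, 21]}
  mapping={'id': {'age': 31}, 'b': [30, 22, 21]}, ans=61

Final answer: 61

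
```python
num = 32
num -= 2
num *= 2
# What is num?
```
Trace:
  num=32
  num=30
  num=60

Final answer: 60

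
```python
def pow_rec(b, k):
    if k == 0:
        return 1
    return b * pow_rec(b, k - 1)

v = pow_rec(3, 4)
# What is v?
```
Call trace:
pow_rec(b=3, k=4)
  pow_rec(b=3, k=3)
    pow_rec(b=3, k=2)
      pow_rec(b=3, k=1)
        pow_rec(b=3, k=0)
        -> return 1
      -> return 3
    -> return 9
  -> return 27
-> return 81

Final answer: 81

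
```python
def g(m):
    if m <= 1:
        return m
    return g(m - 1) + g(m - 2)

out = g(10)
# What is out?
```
Call trace (a repeated sub-call is expanded the first time; later identical calls just restate its return value):
g(m=10)
  g(m=9)
    g(m=8)
      g(m=7)
        g(m=6)
          g(m=5)
            g(m=4)
              g(m=3)
                g(m=2)
                  g(m=1)
                  -> return 1
                  g(m=0)
                  -> return 0
                -> return 1
                g(m=1)
                -> return 1
              -> return 2
              g(m=2) -> return 1  (same call as traced above)
            -> return 3
            g(m=3) -> return 2  (same call as traced above)
          -> return 5
          g(m=4) -> return 3  (same call as traced above)
        -> return 8
        g(m=5) -> return 5  (same call as traced above)
      -> return 13
      g(m=6) -> return 8  (same call as traced above)
    -> return 21
    g(m=7) -> return 13  (same call as traced above)
  -> return 34
  g(m=8) -> return 21  (same call as traced above)
-> return 55

Final answer: 55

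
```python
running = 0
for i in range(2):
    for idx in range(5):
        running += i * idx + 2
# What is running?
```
Trace:
  running=0
  running=2, i=0, idx=0
  running=4, i=0, idx=1
  running=6, i=0, idx=2
  running=8, i=0, idx=3
  running=10, i=0, idx=4
  running=12, i=1, idx=0
  running=15, i=1, idx=1
  running=19, i=1, idx=2
  running=24, i=1, idx=3
  running=30, i=1, idx=4

Final answer: 30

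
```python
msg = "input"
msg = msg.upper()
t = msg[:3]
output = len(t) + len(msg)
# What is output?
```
Trace:
  msg='input'
  msg='INPUT'
  msg='INPUT', t='INP'
  msg='INPUT', t='INP', output=8

Final answer: 8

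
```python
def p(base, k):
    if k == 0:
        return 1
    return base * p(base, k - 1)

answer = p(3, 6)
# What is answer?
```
Call trace:
p(base=3, k=6)
  p(base=3, k=5)
    p(base=3, k=4)
      p(base=3, k=3)
        p(base=3, k=2)
          p(base=3, k=1)
            p(base=3, k=0)
            -> return 1
          -> return 3
        -> return 9
      -> return 27
    -> return 81
  -> return 243
-> return 729

Final answer: 729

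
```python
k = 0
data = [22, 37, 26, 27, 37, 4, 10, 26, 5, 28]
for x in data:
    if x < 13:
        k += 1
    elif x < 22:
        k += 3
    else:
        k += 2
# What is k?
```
Trace:
  k=0
  k=2, x=22
  k=4, x=37
  k=6, x=26
  k=8, x=27
  k=10, x=37
  k=11, x=4
  k=12, x=10
  k=14, x=26
  k=15, x=5
  k=17, x=28

Final answer: 17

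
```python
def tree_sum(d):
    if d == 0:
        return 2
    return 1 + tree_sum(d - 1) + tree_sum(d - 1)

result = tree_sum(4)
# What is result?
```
Call trace (a repeated sub-call is expanded the first time; later identical calls just restate its return value):
tree_sum(d=4)
  tree_sum(d=3)
    tree_sum(d=2)
      tree_sum(d=1)
        tree_sum(d=0)
        -> return 2
        tree_sum(d=0)
        -> return 2
      -> return 5
      tree_sum(d=1) -> return 5  (same call as traced above)
    -> return 11
    tree_sum(d=2) -> return 11  (same call as traced above)
  -> return 23
  tree_sum(d=3) -> return 23  (same call as traced above)
-> return 47

Final answer: 47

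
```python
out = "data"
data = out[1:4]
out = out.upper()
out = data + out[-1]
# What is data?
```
Trace:
  out='data'
  out='data', data='ata'
  out='DATA', data='ata'
  out='ataA', data='ata'

Final answer: 'ata'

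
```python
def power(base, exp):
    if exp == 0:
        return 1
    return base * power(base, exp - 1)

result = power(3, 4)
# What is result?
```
Call trace:
power(base=3, exp=4)
  power(base=3, exp=3)
    power(base=3, exp=2)
      power(base=3, exp=1)
        power(base=3, exp=0)
        -> return 1
      -> return 3
    -> return 9
  -> return 27
-> return 81

Final answer: 81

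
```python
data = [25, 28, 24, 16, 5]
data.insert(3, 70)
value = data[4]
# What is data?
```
Trace:
  data=[25, 28, 24, 16, 5]
  data=[25, 28, 24, 70, 16, 5]
  data=[25, 28, 24, 70, 16, 5], value=16

Final answer: [25, 28, 24, 70, 16, 5]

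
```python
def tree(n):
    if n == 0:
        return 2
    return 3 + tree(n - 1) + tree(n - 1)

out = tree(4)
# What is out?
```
Call trace (a repeated sub-call is expanded the first time; later identical calls just restate its return value):
tree(n=4)
  tree(n=3)
    tree(n=2)
      tree(n=1)
        tree(n=0)
        -> return 2
        tree(n=0)
        -> return 2
      -> return 7
      tree(n=1) -> return 7  (same call as traced above)
    -> return 17
    tree(n=2) -> return 17  (same call as traced above)
  -> return 37
  tree(n=3) -> return 37  (same call as traced above)
-> return 77

Final answer: 77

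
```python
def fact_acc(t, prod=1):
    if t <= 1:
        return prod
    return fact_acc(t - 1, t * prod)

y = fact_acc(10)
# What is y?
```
Call trace:
fact_acc(t=10, prod=1)
  fact_acc(t=9, prod=10)
    fact_acc(t=8, prod=90)
      fact_acc(t=7, prod=720)
        fact_acc(t=6, prod=5040)
          fact_acc(t=5, prod=30240)
            fact_acc(t=4, prod=151200)
              fact_acc(t=3, prod=604800)
                fact_acc(t=2, prod=1814400)
                  fact_acc(t=1, prod=3628800)
                  -> return 3628800
                -> return 3628800
              -> return 3628800
            -> return 3628800
          -> return 3628800
        -> return 3628800
      -> return 3628800
    -> return 3628800
  -> return 3628800
-> return 3628800

Final answer: 3628800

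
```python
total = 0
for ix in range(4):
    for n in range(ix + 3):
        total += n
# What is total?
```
Trace:
  total=0
  total=0, ix=0, n=0
  total=1, ix=0, n=1
  total=3, ix=0, n=2
  total=3, ix=1, n=0
  total=4, ix=1, n=1
  total=6, ix=1, n=2
  total=9, ix=1, n=3
  total=9, ix=2, n=0
  total=10, ix=2, n=1
  total=12, ix=2, n=2
  total=15, ix=2, n=3
  total=19, ix=2, n=4
  total=19, ix=3, n=0
  total=20, ix=3, n=1
  total=22, ix=3, n=2
  total=25, ix=3, n=3
  total=29, ix=3, n=4
  total=34, ix=3, n=5

Final answer: 34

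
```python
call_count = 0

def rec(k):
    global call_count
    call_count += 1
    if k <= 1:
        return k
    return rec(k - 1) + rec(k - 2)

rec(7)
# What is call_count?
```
Call trace (a repeated sub-call is expanded the first time; later identical calls just restate its return value):
rec(k=7)
  rec(k=6)
    rec(k=5)
      rec(k=4)
        rec(k=3)
          rec(k=2)
            rec(k=1)
            -> return 1
            rec(k=0)
            -> return 0
          -> return 1
          rec(k=1)
          -> return 1
        -> return 2
        rec(k=2) -> return 1  (same call as traced above)
      -> return 3
      rec(k=3) -> return 2  (same call as traced above)
    -> return 5
    rec(k=4) -> return 3  (same call as traced above)
  -> return 8
  rec(k=5) -> return 5  (same call as traced above)
-> return 13

call_count is incremented once per call, so count the calls in each subtree. Let C(k) = number of calls made by rec(k).
C(0) = C(1) = 1 (base case, no recursion); C(k) = 1 + C(k - 1) + C(k - 2) otherwise.
C(2) = 1 + C(1) + C(0) = 1 + 1 + 1 = 3
C(3) = 1 + C(2) + C(1) = 1 + 3 + 1 = 5
C(4) = 1 + C(3) + C(2) = 1 + 5 + 3 = 9
C(5) = 1 + C(4) + C(3) = 1 + 9 + 5 = 15
C(6) = 1 + C(5) + C(4) = 1 + 15 + 9 = 25
C(7) = 1 + C(6) + C(5) = 1 + 25 + 15 = 41
call_count = C(7) = 41

Final answer: 41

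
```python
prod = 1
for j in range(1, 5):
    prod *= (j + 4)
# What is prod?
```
Trace:
  prod=1
  prod=5, j=1
  prod=30, j=2
  prod=210, j=3
  prod=1680, j=4

Final answer: 1680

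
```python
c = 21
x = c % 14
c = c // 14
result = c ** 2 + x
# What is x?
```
Trace:
  c=21
  c=21, x=7
  c=1, x=7
  c=1, x=7, result=8

Final answer: 7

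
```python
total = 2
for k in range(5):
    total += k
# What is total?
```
Trace:
  total=2
  total=2, k=0
  total=3, k=1
  total=5, k=2
  total=8, k=3
  total=12, k=4

Final answer: 12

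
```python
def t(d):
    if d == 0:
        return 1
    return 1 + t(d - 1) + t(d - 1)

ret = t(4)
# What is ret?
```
Call trace (a repeated sub-call is expanded the first time; later identical calls just restate its return value):
t(d=4)
  t(d=3)
    t(d=2)
      t(d=1)
        t(d=0)
        -> return 1
        t(d=0)
        -> return 1
      -> return 3
      t(d=1) -> return 3  (same call as traced above)
    -> return 7
    t(d=2) -> return 7  (same call as traced above)
  -> return 15
  t(d=3) -> return 15  (same call as traced above)
-> return 31

Final answer: 31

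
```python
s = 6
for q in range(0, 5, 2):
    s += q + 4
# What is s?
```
Trace:
  s=6
  s=10, q=0
  s=16, q=2
  s=24, q=4

Final answer: 24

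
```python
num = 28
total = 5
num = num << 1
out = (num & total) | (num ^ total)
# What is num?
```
Trace:
  num=28
  num=28, total=5
  num=56, total=5
  num=56, total=5, out=61

Final answer: 56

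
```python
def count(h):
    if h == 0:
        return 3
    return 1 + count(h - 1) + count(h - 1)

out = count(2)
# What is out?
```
Call trace (a repeated sub-call is expanded the first time; later identical calls just restate its return value):
count(h=2)
  count(h=1)
    count(h=0)
    -> return 3
    count(h=0)
    -> return 3
  -> return 7
  count(h=1) -> return 7  (same call as traced above)
-> return 15

Final answer: 15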